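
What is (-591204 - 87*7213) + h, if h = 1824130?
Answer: 605395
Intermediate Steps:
(-591204 - 87*7213) + h = (-591204 - 87*7213) + 1824130 = (-591204 - 627531) + 1824130 = -1218735 + 1824130 = 605395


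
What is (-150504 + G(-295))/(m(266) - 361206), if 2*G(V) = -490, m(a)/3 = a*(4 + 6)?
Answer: 150749/353226 ≈ 0.42678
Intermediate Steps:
m(a) = 30*a (m(a) = 3*(a*(4 + 6)) = 3*(a*10) = 3*(10*a) = 30*a)
G(V) = -245 (G(V) = (½)*(-490) = -245)
(-150504 + G(-295))/(m(266) - 361206) = (-150504 - 245)/(30*266 - 361206) = -150749/(7980 - 361206) = -150749/(-353226) = -150749*(-1/353226) = 150749/353226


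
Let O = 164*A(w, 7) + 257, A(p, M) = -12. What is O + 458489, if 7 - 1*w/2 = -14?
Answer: 456778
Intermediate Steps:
w = 42 (w = 14 - 2*(-14) = 14 + 28 = 42)
O = -1711 (O = 164*(-12) + 257 = -1968 + 257 = -1711)
O + 458489 = -1711 + 458489 = 456778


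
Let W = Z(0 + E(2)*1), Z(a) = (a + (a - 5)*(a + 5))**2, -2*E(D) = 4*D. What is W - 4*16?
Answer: 105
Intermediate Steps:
E(D) = -2*D
Z(a) = (a + (-5 + a)*(5 + a))**2
W = 169 (W = (-25 + (0 - 2*2*1) + (0 - 2*2*1)**2)**2 = (-25 + (0 - 4*1) + (0 - 4*1)**2)**2 = (-25 + (0 - 4) + (0 - 4)**2)**2 = (-25 - 4 + (-4)**2)**2 = (-25 - 4 + 16)**2 = (-13)**2 = 169)
W - 4*16 = 169 - 4*16 = 169 - 64 = 105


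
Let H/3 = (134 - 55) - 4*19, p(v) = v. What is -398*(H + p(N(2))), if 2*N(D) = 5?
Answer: -4577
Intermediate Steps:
N(D) = 5/2 (N(D) = (½)*5 = 5/2)
H = 9 (H = 3*((134 - 55) - 4*19) = 3*(79 - 76) = 3*3 = 9)
-398*(H + p(N(2))) = -398*(9 + 5/2) = -398*23/2 = -4577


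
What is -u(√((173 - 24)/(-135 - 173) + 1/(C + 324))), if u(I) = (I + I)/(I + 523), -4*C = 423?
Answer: -2*√962343305/(√962343305 - 23437722*I) ≈ -3.5037e-6 - 0.0026472*I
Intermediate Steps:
C = -423/4 (C = -¼*423 = -423/4 ≈ -105.75)
u(I) = 2*I/(523 + I) (u(I) = (2*I)/(523 + I) = 2*I/(523 + I))
-u(√((173 - 24)/(-135 - 173) + 1/(C + 324))) = -2*√((173 - 24)/(-135 - 173) + 1/(-423/4 + 324))/(523 + √((173 - 24)/(-135 - 173) + 1/(-423/4 + 324))) = -2*√(149/(-308) + 1/(873/4))/(523 + √(149/(-308) + 1/(873/4))) = -2*√(149*(-1/308) + 4/873)/(523 + √(149*(-1/308) + 4/873)) = -2*√(-149/308 + 4/873)/(523 + √(-149/308 + 4/873)) = -2*√(-128845/268884)/(523 + √(-128845/268884)) = -2*I*√962343305/44814/(523 + I*√962343305/44814) = -I*√962343305/(22407*(523 + I*√962343305/44814))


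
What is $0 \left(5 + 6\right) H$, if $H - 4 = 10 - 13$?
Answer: $0$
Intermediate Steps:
$H = 1$ ($H = 4 + \left(10 - 13\right) = 4 - 3 = 1$)
$0 \left(5 + 6\right) H = 0 \left(5 + 6\right) 1 = 0 \cdot 11 \cdot 1 = 0 \cdot 1 = 0$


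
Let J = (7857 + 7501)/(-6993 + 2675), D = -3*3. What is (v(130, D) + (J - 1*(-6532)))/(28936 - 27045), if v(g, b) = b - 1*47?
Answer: 13974005/4082669 ≈ 3.4228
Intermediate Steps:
D = -9
J = -7679/2159 (J = 15358/(-4318) = 15358*(-1/4318) = -7679/2159 ≈ -3.5567)
v(g, b) = -47 + b (v(g, b) = b - 47 = -47 + b)
(v(130, D) + (J - 1*(-6532)))/(28936 - 27045) = ((-47 - 9) + (-7679/2159 - 1*(-6532)))/(28936 - 27045) = (-56 + (-7679/2159 + 6532))/1891 = (-56 + 14094909/2159)*(1/1891) = (13974005/2159)*(1/1891) = 13974005/4082669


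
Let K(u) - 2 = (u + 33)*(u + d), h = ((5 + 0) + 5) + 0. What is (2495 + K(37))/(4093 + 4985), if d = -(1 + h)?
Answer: 1439/3026 ≈ 0.47555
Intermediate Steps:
h = 10 (h = (5 + 5) + 0 = 10 + 0 = 10)
d = -11 (d = -(1 + 10) = -1*11 = -11)
K(u) = 2 + (-11 + u)*(33 + u) (K(u) = 2 + (u + 33)*(u - 11) = 2 + (33 + u)*(-11 + u) = 2 + (-11 + u)*(33 + u))
(2495 + K(37))/(4093 + 4985) = (2495 + (-361 + 37**2 + 22*37))/(4093 + 4985) = (2495 + (-361 + 1369 + 814))/9078 = (2495 + 1822)*(1/9078) = 4317*(1/9078) = 1439/3026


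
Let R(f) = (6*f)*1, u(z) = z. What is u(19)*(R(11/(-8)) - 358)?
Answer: -27835/4 ≈ -6958.8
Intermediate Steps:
R(f) = 6*f
u(19)*(R(11/(-8)) - 358) = 19*(6*(11/(-8)) - 358) = 19*(6*(11*(-⅛)) - 358) = 19*(6*(-11/8) - 358) = 19*(-33/4 - 358) = 19*(-1465/4) = -27835/4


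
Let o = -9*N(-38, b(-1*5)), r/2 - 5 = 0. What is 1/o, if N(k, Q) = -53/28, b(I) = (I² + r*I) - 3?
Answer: 28/477 ≈ 0.058700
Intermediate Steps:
r = 10 (r = 10 + 2*0 = 10 + 0 = 10)
b(I) = -3 + I² + 10*I (b(I) = (I² + 10*I) - 3 = -3 + I² + 10*I)
N(k, Q) = -53/28 (N(k, Q) = -53*1/28 = -53/28)
o = 477/28 (o = -9*(-53/28) = 477/28 ≈ 17.036)
1/o = 1/(477/28) = 28/477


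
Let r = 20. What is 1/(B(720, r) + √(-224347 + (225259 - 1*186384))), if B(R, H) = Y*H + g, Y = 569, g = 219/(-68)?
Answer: 52606228/599347074169 - 110976*I*√322/599347074169 ≈ 8.7773e-5 - 3.3226e-6*I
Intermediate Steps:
g = -219/68 (g = 219*(-1/68) = -219/68 ≈ -3.2206)
B(R, H) = -219/68 + 569*H (B(R, H) = 569*H - 219/68 = -219/68 + 569*H)
1/(B(720, r) + √(-224347 + (225259 - 1*186384))) = 1/((-219/68 + 569*20) + √(-224347 + (225259 - 1*186384))) = 1/((-219/68 + 11380) + √(-224347 + (225259 - 186384))) = 1/(773621/68 + √(-224347 + 38875)) = 1/(773621/68 + √(-185472)) = 1/(773621/68 + 24*I*√322)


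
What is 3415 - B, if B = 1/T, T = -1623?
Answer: 5542546/1623 ≈ 3415.0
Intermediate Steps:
B = -1/1623 (B = 1/(-1623) = -1/1623 ≈ -0.00061614)
3415 - B = 3415 - 1*(-1/1623) = 3415 + 1/1623 = 5542546/1623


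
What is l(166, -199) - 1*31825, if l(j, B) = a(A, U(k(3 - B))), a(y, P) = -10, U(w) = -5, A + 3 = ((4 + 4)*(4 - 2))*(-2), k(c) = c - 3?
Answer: -31835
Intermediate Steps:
k(c) = -3 + c
A = -35 (A = -3 + ((4 + 4)*(4 - 2))*(-2) = -3 + (8*2)*(-2) = -3 + 16*(-2) = -3 - 32 = -35)
l(j, B) = -10
l(166, -199) - 1*31825 = -10 - 1*31825 = -10 - 31825 = -31835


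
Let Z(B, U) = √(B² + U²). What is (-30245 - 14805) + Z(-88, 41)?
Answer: -45050 + 5*√377 ≈ -44953.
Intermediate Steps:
(-30245 - 14805) + Z(-88, 41) = (-30245 - 14805) + √((-88)² + 41²) = -45050 + √(7744 + 1681) = -45050 + √9425 = -45050 + 5*√377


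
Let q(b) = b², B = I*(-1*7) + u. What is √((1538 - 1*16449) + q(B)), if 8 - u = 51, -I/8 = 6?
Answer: 3*√7882 ≈ 266.34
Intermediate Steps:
I = -48 (I = -8*6 = -48)
u = -43 (u = 8 - 1*51 = 8 - 51 = -43)
B = 293 (B = -(-48)*7 - 43 = -48*(-7) - 43 = 336 - 43 = 293)
√((1538 - 1*16449) + q(B)) = √((1538 - 1*16449) + 293²) = √((1538 - 16449) + 85849) = √(-14911 + 85849) = √70938 = 3*√7882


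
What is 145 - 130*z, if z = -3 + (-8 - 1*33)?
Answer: 5865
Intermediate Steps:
z = -44 (z = -3 + (-8 - 33) = -3 - 41 = -44)
145 - 130*z = 145 - 130*(-44) = 145 + 5720 = 5865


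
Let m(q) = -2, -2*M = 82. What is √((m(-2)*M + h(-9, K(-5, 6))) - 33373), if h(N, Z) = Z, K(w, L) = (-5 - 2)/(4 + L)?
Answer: I*√3329170/10 ≈ 182.46*I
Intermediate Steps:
M = -41 (M = -½*82 = -41)
K(w, L) = -7/(4 + L)
√((m(-2)*M + h(-9, K(-5, 6))) - 33373) = √((-2*(-41) - 7/(4 + 6)) - 33373) = √((82 - 7/10) - 33373) = √(813/10 - 33373) = √(-332917/10) = I*√3329170/10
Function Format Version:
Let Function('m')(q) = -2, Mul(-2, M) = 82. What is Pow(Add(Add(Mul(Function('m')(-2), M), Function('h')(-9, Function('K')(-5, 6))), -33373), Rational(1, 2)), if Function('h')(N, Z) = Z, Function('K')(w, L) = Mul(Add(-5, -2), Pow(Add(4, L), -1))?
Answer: Mul(Rational(1, 10), I, Pow(3329170, Rational(1, 2))) ≈ Mul(182.46, I)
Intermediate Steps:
M = -41 (M = Mul(Rational(-1, 2), 82) = -41)
Function('K')(w, L) = Mul(-7, Pow(Add(4, L), -1))
Pow(Add(Add(Mul(Function('m')(-2), M), Function('h')(-9, Function('K')(-5, 6))), -33373), Rational(1, 2)) = Pow(Add(Add(Mul(-2, -41), Mul(-7, Pow(Add(4, 6), -1))), -33373), Rational(1, 2)) = Pow(Add(Add(82, Mul(-7, Pow(10, -1))), -33373), Rational(1, 2)) = Pow(Add(Add(82, Mul(-7, Rational(1, 10))), -33373), Rational(1, 2)) = Pow(Add(Add(82, Rational(-7, 10)), -33373), Rational(1, 2)) = Pow(Add(Rational(813, 10), -33373), Rational(1, 2)) = Pow(Rational(-332917, 10), Rational(1, 2)) = Mul(Rational(1, 10), I, Pow(3329170, Rational(1, 2)))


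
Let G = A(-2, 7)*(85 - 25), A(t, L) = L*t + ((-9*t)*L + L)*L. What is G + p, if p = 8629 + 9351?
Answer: 73000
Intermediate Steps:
A(t, L) = L*t + L*(L - 9*L*t) (A(t, L) = L*t + (-9*L*t + L)*L = L*t + (L - 9*L*t)*L = L*t + L*(L - 9*L*t))
p = 17980
G = 55020 (G = (7*(7 - 2 - 9*7*(-2)))*(85 - 25) = (7*(7 - 2 + 126))*60 = (7*131)*60 = 917*60 = 55020)
G + p = 55020 + 17980 = 73000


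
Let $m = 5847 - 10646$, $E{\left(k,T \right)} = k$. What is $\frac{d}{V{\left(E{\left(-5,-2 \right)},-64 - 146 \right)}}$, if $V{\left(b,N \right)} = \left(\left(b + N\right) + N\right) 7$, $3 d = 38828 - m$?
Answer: $- \frac{43627}{8925} \approx -4.8882$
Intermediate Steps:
$m = -4799$
$d = \frac{43627}{3}$ ($d = \frac{38828 - -4799}{3} = \frac{38828 + 4799}{3} = \frac{1}{3} \cdot 43627 = \frac{43627}{3} \approx 14542.0$)
$V{\left(b,N \right)} = 7 b + 14 N$ ($V{\left(b,N \right)} = \left(\left(N + b\right) + N\right) 7 = \left(b + 2 N\right) 7 = 7 b + 14 N$)
$\frac{d}{V{\left(E{\left(-5,-2 \right)},-64 - 146 \right)}} = \frac{43627}{3 \left(7 \left(-5\right) + 14 \left(-64 - 146\right)\right)} = \frac{43627}{3 \left(-35 + 14 \left(-64 - 146\right)\right)} = \frac{43627}{3 \left(-35 + 14 \left(-210\right)\right)} = \frac{43627}{3 \left(-35 - 2940\right)} = \frac{43627}{3 \left(-2975\right)} = \frac{43627}{3} \left(- \frac{1}{2975}\right) = - \frac{43627}{8925}$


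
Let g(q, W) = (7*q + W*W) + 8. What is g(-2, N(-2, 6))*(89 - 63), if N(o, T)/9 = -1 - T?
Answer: 103038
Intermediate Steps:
N(o, T) = -9 - 9*T (N(o, T) = 9*(-1 - T) = -9 - 9*T)
g(q, W) = 8 + W**2 + 7*q (g(q, W) = (7*q + W**2) + 8 = (W**2 + 7*q) + 8 = 8 + W**2 + 7*q)
g(-2, N(-2, 6))*(89 - 63) = (8 + (-9 - 9*6)**2 + 7*(-2))*(89 - 63) = (8 + (-9 - 54)**2 - 14)*26 = (8 + (-63)**2 - 14)*26 = (8 + 3969 - 14)*26 = 3963*26 = 103038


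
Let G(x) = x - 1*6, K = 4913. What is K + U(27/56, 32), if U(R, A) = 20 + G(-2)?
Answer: 4925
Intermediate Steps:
G(x) = -6 + x (G(x) = x - 6 = -6 + x)
U(R, A) = 12 (U(R, A) = 20 + (-6 - 2) = 20 - 8 = 12)
K + U(27/56, 32) = 4913 + 12 = 4925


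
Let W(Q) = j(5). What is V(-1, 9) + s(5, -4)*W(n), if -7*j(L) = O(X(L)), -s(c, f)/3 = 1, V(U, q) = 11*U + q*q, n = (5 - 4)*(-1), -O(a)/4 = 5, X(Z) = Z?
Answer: 430/7 ≈ 61.429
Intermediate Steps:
O(a) = -20 (O(a) = -4*5 = -20)
n = -1 (n = 1*(-1) = -1)
V(U, q) = q² + 11*U (V(U, q) = 11*U + q² = q² + 11*U)
s(c, f) = -3 (s(c, f) = -3*1 = -3)
j(L) = 20/7 (j(L) = -⅐*(-20) = 20/7)
W(Q) = 20/7
V(-1, 9) + s(5, -4)*W(n) = (9² + 11*(-1)) - 3*20/7 = (81 - 11) - 60/7 = 70 - 60/7 = 430/7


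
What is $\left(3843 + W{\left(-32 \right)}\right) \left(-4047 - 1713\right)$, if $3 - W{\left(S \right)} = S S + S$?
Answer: $-16439040$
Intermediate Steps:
$W{\left(S \right)} = 3 - S - S^{2}$ ($W{\left(S \right)} = 3 - \left(S S + S\right) = 3 - \left(S^{2} + S\right) = 3 - \left(S + S^{2}\right) = 3 - S - S^{2}$)
$\left(3843 + W{\left(-32 \right)}\right) \left(-4047 - 1713\right) = \left(3843 - 989\right) \left(-4047 - 1713\right) = \left(3843 + \left(3 + 32 - 1024\right)\right) \left(-5760\right) = \left(3843 - 989\right) \left(-5760\right) = 2854 \left(-5760\right) = -16439040$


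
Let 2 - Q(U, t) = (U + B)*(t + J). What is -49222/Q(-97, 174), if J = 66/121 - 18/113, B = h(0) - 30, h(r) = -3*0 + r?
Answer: -30591473/13765630 ≈ -2.2223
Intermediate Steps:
h(r) = r (h(r) = 0 + r = r)
B = -30 (B = 0 - 30 = -30)
J = 480/1243 (J = 66*(1/121) - 18*1/113 = 6/11 - 18/113 = 480/1243 ≈ 0.38616)
Q(U, t) = 2 - (-30 + U)*(480/1243 + t) (Q(U, t) = 2 - (U - 30)*(t + 480/1243) = 2 - (-30 + U)*(480/1243 + t))
-49222/Q(-97, 174) = -49222/(16886/1243 + 30*174 - 480/1243*(-97) - 1*(-97)*174) = -49222/(16886/1243 + 5220 + 46560/1243 + 16878) = -49222/27531260/1243 = -49222*1243/27531260 = -30591473/13765630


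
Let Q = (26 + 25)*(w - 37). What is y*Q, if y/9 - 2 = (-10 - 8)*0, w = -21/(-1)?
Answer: -14688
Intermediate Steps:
w = 21 (w = -21*(-1) = 21)
y = 18 (y = 18 + 9*((-10 - 8)*0) = 18 + 9*(-18*0) = 18 + 9*0 = 18 + 0 = 18)
Q = -816 (Q = (26 + 25)*(21 - 37) = 51*(-16) = -816)
y*Q = 18*(-816) = -14688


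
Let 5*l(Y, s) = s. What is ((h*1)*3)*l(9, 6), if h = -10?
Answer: -36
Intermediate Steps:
l(Y, s) = s/5
((h*1)*3)*l(9, 6) = (-10*1*3)*((⅕)*6) = -10*3*(6/5) = -30*6/5 = -36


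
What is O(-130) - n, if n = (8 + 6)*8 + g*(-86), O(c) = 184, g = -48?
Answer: -4056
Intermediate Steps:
n = 4240 (n = (8 + 6)*8 - 48*(-86) = 14*8 + 4128 = 112 + 4128 = 4240)
O(-130) - n = 184 - 1*4240 = 184 - 4240 = -4056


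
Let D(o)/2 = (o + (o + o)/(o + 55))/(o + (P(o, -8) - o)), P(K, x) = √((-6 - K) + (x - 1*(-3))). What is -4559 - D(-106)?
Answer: -4559 + 10388*√95/4845 ≈ -4538.1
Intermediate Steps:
P(K, x) = √(-3 + x - K) (P(K, x) = √((-6 - K) + (x + 3)) = √((-6 - K) + (3 + x)) = √(-3 + x - K))
D(o) = 2*(o + 2*o/(55 + o))/√(-11 - o) (D(o) = 2*((o + (o + o)/(o + 55))/(o + (√(-3 - 8 - o) - o))) = 2*((o + (2*o)/(55 + o))/(o + (√(-11 - o) - o))) = 2*((o + 2*o/(55 + o))/(√(-11 - o))) = 2*((o + 2*o/(55 + o))/√(-11 - o)) = 2*(o + 2*o/(55 + o))/√(-11 - o))
-4559 - D(-106) = -4559 - 2*(-106)*(57 - 106)/(√(-11 - 1*(-106))*(55 - 106)) = -4559 - 2*(-106)*(-49)/(√(-11 + 106)*(-51)) = -4559 - 2*(-106)*(-1)*(-49)/(√95*51) = -4559 - 2*(-106)*√95/95*(-1)*(-49)/51 = -4559 - (-10388)*√95/4845 = -4559 + 10388*√95/4845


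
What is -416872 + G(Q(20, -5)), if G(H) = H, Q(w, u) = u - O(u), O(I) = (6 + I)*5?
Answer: -416882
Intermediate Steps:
O(I) = 30 + 5*I
Q(w, u) = -30 - 4*u (Q(w, u) = u - (30 + 5*u) = u + (-30 - 5*u) = -30 - 4*u)
-416872 + G(Q(20, -5)) = -416872 + (-30 - 4*(-5)) = -416872 + (-30 + 20) = -416872 - 10 = -416882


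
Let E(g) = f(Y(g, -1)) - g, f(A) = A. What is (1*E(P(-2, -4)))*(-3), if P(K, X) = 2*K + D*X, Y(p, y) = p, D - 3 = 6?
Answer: 0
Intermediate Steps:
D = 9 (D = 3 + 6 = 9)
P(K, X) = 2*K + 9*X
E(g) = 0 (E(g) = g - g = 0)
(1*E(P(-2, -4)))*(-3) = (1*0)*(-3) = 0*(-3) = 0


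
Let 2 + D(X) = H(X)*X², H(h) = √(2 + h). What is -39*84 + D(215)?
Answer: -3278 + 46225*√217 ≈ 6.7766e+5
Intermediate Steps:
D(X) = -2 + X²*√(2 + X) (D(X) = -2 + √(2 + X)*X² = -2 + X²*√(2 + X))
-39*84 + D(215) = -39*84 + (-2 + 215²*√(2 + 215)) = -3276 + (-2 + 46225*√217) = -3278 + 46225*√217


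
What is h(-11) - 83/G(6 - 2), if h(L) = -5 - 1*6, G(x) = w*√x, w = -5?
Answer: -27/10 ≈ -2.7000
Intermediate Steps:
G(x) = -5*√x
h(L) = -11 (h(L) = -5 - 6 = -11)
h(-11) - 83/G(6 - 2) = -11 - 83*(-1/(5*√(6 - 2))) = -11 - 83/((-5*√4)) = -11 - 83/((-5*2)) = -11 - 83/(-10) = -11 - 83*(-⅒) = -11 + 83/10 = -27/10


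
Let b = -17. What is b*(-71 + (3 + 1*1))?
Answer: 1139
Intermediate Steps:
b*(-71 + (3 + 1*1)) = -17*(-71 + (3 + 1*1)) = -17*(-71 + (3 + 1)) = -17*(-71 + 4) = -17*(-67) = 1139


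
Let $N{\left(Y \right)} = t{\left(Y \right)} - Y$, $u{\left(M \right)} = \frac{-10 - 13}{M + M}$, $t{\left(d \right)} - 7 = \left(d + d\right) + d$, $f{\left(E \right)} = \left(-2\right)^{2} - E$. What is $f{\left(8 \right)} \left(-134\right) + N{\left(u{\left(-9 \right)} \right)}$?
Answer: $\frac{4910}{9} \approx 545.56$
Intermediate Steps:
$f{\left(E \right)} = 4 - E$
$t{\left(d \right)} = 7 + 3 d$ ($t{\left(d \right)} = 7 + \left(\left(d + d\right) + d\right) = 7 + \left(2 d + d\right) = 7 + 3 d$)
$u{\left(M \right)} = - \frac{23}{2 M}$
$N{\left(Y \right)} = 7 + 2 Y$ ($N{\left(Y \right)} = \left(7 + 3 Y\right) - Y = 7 + 2 Y$)
$f{\left(8 \right)} \left(-134\right) + N{\left(u{\left(-9 \right)} \right)} = \left(4 - 8\right) \left(-134\right) + \left(7 + 2 \left(- \frac{23}{2 \left(-9\right)}\right)\right) = \left(4 - 8\right) \left(-134\right) + \left(7 + 2 \left(\left(- \frac{23}{2}\right) \left(- \frac{1}{9}\right)\right)\right) = \left(-4\right) \left(-134\right) + \left(7 + 2 \cdot \frac{23}{18}\right) = 536 + \left(7 + \frac{23}{9}\right) = 536 + \frac{86}{9} = \frac{4910}{9}$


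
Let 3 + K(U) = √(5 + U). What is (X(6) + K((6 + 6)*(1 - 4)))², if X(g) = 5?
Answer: (2 + I*√31)² ≈ -27.0 + 22.271*I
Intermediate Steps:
K(U) = -3 + √(5 + U)
(X(6) + K((6 + 6)*(1 - 4)))² = (5 + (-3 + √(5 + (6 + 6)*(1 - 4))))² = (5 + (-3 + √(5 + 12*(-3))))² = (5 + (-3 + √(5 - 36)))² = (5 + (-3 + √(-31)))² = (5 + (-3 + I*√31))² = (2 + I*√31)²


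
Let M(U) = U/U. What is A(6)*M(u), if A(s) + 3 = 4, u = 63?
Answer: 1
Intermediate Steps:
A(s) = 1 (A(s) = -3 + 4 = 1)
M(U) = 1
A(6)*M(u) = 1*1 = 1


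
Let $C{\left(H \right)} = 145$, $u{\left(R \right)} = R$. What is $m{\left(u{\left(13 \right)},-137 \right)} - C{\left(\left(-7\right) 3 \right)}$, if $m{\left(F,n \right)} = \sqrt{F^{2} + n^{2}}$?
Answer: $-145 + \sqrt{18938} \approx -7.3846$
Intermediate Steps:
$m{\left(u{\left(13 \right)},-137 \right)} - C{\left(\left(-7\right) 3 \right)} = \sqrt{13^{2} + \left(-137\right)^{2}} - 145 = \sqrt{169 + 18769} - 145 = \sqrt{18938} - 145 = -145 + \sqrt{18938}$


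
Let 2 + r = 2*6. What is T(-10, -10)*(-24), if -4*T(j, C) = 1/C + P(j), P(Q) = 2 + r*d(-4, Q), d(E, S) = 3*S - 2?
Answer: -9543/5 ≈ -1908.6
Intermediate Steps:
d(E, S) = -2 + 3*S
r = 10 (r = -2 + 2*6 = -2 + 12 = 10)
P(Q) = -18 + 30*Q (P(Q) = 2 + 10*(-2 + 3*Q) = 2 + (-20 + 30*Q) = -18 + 30*Q)
T(j, C) = 9/2 - 15*j/2 - 1/(4*C) (T(j, C) = -(1/C + (-18 + 30*j))/4 = -(-18 + 1/C + 30*j)/4 = 9/2 - 15*j/2 - 1/(4*C))
T(-10, -10)*(-24) = ((¼)*(-1 + 18*(-10) - 30*(-10)*(-10))/(-10))*(-24) = ((¼)*(-⅒)*(-1 - 180 - 3000))*(-24) = ((¼)*(-⅒)*(-3181))*(-24) = (3181/40)*(-24) = -9543/5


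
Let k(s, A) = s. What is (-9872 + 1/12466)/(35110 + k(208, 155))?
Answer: -123064351/440274188 ≈ -0.27952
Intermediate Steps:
(-9872 + 1/12466)/(35110 + k(208, 155)) = (-9872 + 1/12466)/(35110 + 208) = (-9872 + 1/12466)/35318 = -123064351/12466*1/35318 = -123064351/440274188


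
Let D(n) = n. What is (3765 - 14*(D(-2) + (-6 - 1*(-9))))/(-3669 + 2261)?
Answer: -341/128 ≈ -2.6641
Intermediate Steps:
(3765 - 14*(D(-2) + (-6 - 1*(-9))))/(-3669 + 2261) = (3765 - 14*(-2 + (-6 - 1*(-9))))/(-3669 + 2261) = (3765 - 14*(-2 + (-6 + 9)))/(-1408) = (3765 - 14*(-2 + 3))*(-1/1408) = (3765 - 14*1)*(-1/1408) = (3765 - 14)*(-1/1408) = 3751*(-1/1408) = -341/128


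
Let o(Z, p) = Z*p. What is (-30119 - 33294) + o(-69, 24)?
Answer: -65069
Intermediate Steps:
(-30119 - 33294) + o(-69, 24) = (-30119 - 33294) - 69*24 = -63413 - 1656 = -65069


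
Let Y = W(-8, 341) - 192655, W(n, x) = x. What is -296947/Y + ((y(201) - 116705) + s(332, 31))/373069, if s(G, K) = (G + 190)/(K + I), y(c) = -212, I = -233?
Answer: 8917941190951/7246385558266 ≈ 1.2307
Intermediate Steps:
Y = -192314 (Y = 341 - 192655 = -192314)
s(G, K) = (190 + G)/(-233 + K) (s(G, K) = (G + 190)/(K - 233) = (190 + G)/(-233 + K))
-296947/Y + ((y(201) - 116705) + s(332, 31))/373069 = -296947/(-192314) + ((-212 - 116705) + (190 + 332)/(-233 + 31))/373069 = -296947*(-1/192314) + (-116917 + 522/(-202))*(1/373069) = 296947/192314 + (-116917 - 1/202*522)*(1/373069) = 296947/192314 + (-116917 - 261/101)*(1/373069) = 296947/192314 - 11808878/101*1/373069 = 296947/192314 - 11808878/37679969 = 8917941190951/7246385558266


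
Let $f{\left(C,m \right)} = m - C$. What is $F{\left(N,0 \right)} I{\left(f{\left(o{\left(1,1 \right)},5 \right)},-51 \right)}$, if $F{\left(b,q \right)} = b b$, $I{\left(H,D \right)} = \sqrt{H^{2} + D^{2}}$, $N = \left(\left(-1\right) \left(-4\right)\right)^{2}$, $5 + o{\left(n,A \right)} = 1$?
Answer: $768 \sqrt{298} \approx 13258.0$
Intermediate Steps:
$o{\left(n,A \right)} = -4$ ($o{\left(n,A \right)} = -5 + 1 = -4$)
$N = 16$ ($N = 4^{2} = 16$)
$I{\left(H,D \right)} = \sqrt{D^{2} + H^{2}}$
$F{\left(b,q \right)} = b^{2}$
$F{\left(N,0 \right)} I{\left(f{\left(o{\left(1,1 \right)},5 \right)},-51 \right)} = 16^{2} \sqrt{\left(-51\right)^{2} + \left(5 - -4\right)^{2}} = 256 \sqrt{2601 + \left(5 + 4\right)^{2}} = 256 \sqrt{2601 + 9^{2}} = 256 \sqrt{2601 + 81} = 256 \sqrt{2682} = 256 \cdot 3 \sqrt{298} = 768 \sqrt{298}$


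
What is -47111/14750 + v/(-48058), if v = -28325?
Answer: -461566672/177213875 ≈ -2.6046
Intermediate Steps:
-47111/14750 + v/(-48058) = -47111/14750 - 28325/(-48058) = -47111*1/14750 - 28325*(-1/48058) = -47111/14750 + 28325/48058 = -461566672/177213875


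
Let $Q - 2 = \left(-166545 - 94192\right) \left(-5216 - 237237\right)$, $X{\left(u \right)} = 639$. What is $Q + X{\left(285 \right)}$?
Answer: $63216468502$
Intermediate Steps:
$Q = 63216467863$ ($Q = 2 + \left(-166545 - 94192\right) \left(-5216 - 237237\right) = 2 - -63216467861 = 2 + 63216467861 = 63216467863$)
$Q + X{\left(285 \right)} = 63216467863 + 639 = 63216468502$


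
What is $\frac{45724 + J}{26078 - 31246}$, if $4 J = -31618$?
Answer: $- \frac{3981}{544} \approx -7.318$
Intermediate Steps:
$J = - \frac{15809}{2}$ ($J = \frac{1}{4} \left(-31618\right) = - \frac{15809}{2} \approx -7904.5$)
$\frac{45724 + J}{26078 - 31246} = \frac{45724 - \frac{15809}{2}}{26078 - 31246} = \frac{75639}{2 \left(-5168\right)} = \frac{75639}{2} \left(- \frac{1}{5168}\right) = - \frac{3981}{544}$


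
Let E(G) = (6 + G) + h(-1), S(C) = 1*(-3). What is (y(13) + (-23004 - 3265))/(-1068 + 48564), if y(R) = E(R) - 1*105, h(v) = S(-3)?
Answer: -4393/7916 ≈ -0.55495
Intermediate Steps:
S(C) = -3
h(v) = -3
E(G) = 3 + G (E(G) = (6 + G) - 3 = 3 + G)
y(R) = -102 + R (y(R) = (3 + R) - 1*105 = (3 + R) - 105 = -102 + R)
(y(13) + (-23004 - 3265))/(-1068 + 48564) = ((-102 + 13) + (-23004 - 3265))/(-1068 + 48564) = (-89 - 26269)/47496 = -26358*1/47496 = -4393/7916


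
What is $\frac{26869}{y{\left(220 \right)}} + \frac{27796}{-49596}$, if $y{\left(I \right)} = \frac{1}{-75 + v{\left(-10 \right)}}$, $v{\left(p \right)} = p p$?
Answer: $\frac{8328711326}{12399} \approx 6.7172 \cdot 10^{5}$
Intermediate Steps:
$v{\left(p \right)} = p^{2}$
$y{\left(I \right)} = \frac{1}{25}$ ($y{\left(I \right)} = \frac{1}{-75 + \left(-10\right)^{2}} = \frac{1}{-75 + 100} = \frac{1}{25}$)
$\frac{26869}{y{\left(220 \right)}} + \frac{27796}{-49596} = 26869 \frac{1}{\frac{1}{25}} + \frac{27796}{-49596} = 26869 \cdot 25 + 27796 \left(- \frac{1}{49596}\right) = 671725 - \frac{6949}{12399} = \frac{8328711326}{12399}$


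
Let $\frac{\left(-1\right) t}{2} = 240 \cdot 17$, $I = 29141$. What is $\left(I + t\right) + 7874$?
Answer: $28855$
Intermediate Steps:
$t = -8160$ ($t = - 2 \cdot 240 \cdot 17 = \left(-2\right) 4080 = -8160$)
$\left(I + t\right) + 7874 = \left(29141 - 8160\right) + 7874 = 20981 + 7874 = 28855$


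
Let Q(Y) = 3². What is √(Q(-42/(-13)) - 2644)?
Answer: I*√2635 ≈ 51.332*I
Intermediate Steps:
Q(Y) = 9
√(Q(-42/(-13)) - 2644) = √(9 - 2644) = √(-2635) = I*√2635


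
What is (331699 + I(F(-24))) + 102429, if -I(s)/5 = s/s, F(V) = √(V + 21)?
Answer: 434123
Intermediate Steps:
F(V) = √(21 + V)
I(s) = -5 (I(s) = -5*s/s = -5*1 = -5)
(331699 + I(F(-24))) + 102429 = (331699 - 5) + 102429 = 331694 + 102429 = 434123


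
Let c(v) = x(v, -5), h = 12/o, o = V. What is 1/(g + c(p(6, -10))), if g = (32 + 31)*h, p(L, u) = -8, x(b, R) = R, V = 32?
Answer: 8/149 ≈ 0.053691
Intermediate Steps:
o = 32
h = 3/8 (h = 12/32 = 12*(1/32) = 3/8 ≈ 0.37500)
c(v) = -5
g = 189/8 (g = (32 + 31)*(3/8) = 63*(3/8) = 189/8 ≈ 23.625)
1/(g + c(p(6, -10))) = 1/(189/8 - 5) = 1/(149/8) = 8/149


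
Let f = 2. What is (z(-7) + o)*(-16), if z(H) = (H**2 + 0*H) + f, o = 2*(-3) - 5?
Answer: -640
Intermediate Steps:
o = -11 (o = -6 - 5 = -11)
z(H) = 2 + H**2 (z(H) = (H**2 + 0*H) + 2 = (H**2 + 0) + 2 = H**2 + 2 = 2 + H**2)
(z(-7) + o)*(-16) = ((2 + (-7)**2) - 11)*(-16) = ((2 + 49) - 11)*(-16) = (51 - 11)*(-16) = 40*(-16) = -640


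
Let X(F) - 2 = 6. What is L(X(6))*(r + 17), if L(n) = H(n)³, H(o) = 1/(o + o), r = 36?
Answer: 53/4096 ≈ 0.012939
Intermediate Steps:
H(o) = 1/(2*o)
X(F) = 8 (X(F) = 2 + 6 = 8)
L(n) = 1/(8*n³) (L(n) = (1/(2*n))³ = 1/(8*n³))
L(X(6))*(r + 17) = ((⅛)/8³)*(36 + 17) = ((⅛)*(1/512))*53 = (1/4096)*53 = 53/4096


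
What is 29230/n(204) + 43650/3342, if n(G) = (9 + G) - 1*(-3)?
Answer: 8926255/60156 ≈ 148.39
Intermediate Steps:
n(G) = 12 + G (n(G) = (9 + G) + 3 = 12 + G)
29230/n(204) + 43650/3342 = 29230/(12 + 204) + 43650/3342 = 29230/216 + 43650*(1/3342) = 29230*(1/216) + 7275/557 = 14615/108 + 7275/557 = 8926255/60156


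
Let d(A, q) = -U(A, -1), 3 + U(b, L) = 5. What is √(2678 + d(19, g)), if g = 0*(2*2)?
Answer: 2*√669 ≈ 51.730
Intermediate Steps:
g = 0 (g = 0*4 = 0)
U(b, L) = 2 (U(b, L) = -3 + 5 = 2)
d(A, q) = -2 (d(A, q) = -1*2 = -2)
√(2678 + d(19, g)) = √(2678 - 2) = √2676 = 2*√669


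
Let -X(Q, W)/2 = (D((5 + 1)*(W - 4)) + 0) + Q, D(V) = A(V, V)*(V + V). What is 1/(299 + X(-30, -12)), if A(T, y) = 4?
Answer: 1/1895 ≈ 0.00052770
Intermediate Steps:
D(V) = 8*V (D(V) = 4*(V + V) = 4*(2*V) = 8*V)
X(Q, W) = 384 - 96*W - 2*Q (X(Q, W) = -2*((8*((5 + 1)*(W - 4)) + 0) + Q) = -2*((8*(6*(-4 + W)) + 0) + Q) = -2*((8*(-24 + 6*W) + 0) + Q) = -2*(((-192 + 48*W) + 0) + Q) = -2*((-192 + 48*W) + Q) = -2*(-192 + Q + 48*W) = 384 - 96*W - 2*Q)
1/(299 + X(-30, -12)) = 1/(299 + (384 - 96*(-12) - 2*(-30))) = 1/(299 + (384 + 1152 + 60)) = 1/(299 + 1596) = 1/1895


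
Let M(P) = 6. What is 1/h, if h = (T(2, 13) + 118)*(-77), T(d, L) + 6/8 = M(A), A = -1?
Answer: -4/37961 ≈ -0.00010537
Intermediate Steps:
T(d, L) = 21/4 (T(d, L) = -¾ + 6 = 21/4)
h = -37961/4 (h = (21/4 + 118)*(-77) = (493/4)*(-77) = -37961/4 ≈ -9490.3)
1/h = 1/(-37961/4) = -4/37961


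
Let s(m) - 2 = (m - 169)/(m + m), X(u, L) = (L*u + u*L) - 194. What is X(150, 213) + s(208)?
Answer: 2038659/32 ≈ 63708.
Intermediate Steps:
X(u, L) = -194 + 2*L*u (X(u, L) = (L*u + L*u) - 194 = 2*L*u - 194 = -194 + 2*L*u)
s(m) = 2 + (-169 + m)/(2*m) (s(m) = 2 + (m - 169)/(m + m) = 2 + (-169 + m)/((2*m)) = 2 + (-169 + m)*(1/(2*m)) = 2 + (-169 + m)/(2*m))
X(150, 213) + s(208) = (-194 + 2*213*150) + (1/2)*(-169 + 5*208)/208 = (-194 + 63900) + (1/2)*(1/208)*(-169 + 1040) = 63706 + (1/2)*(1/208)*871 = 63706 + 67/32 = 2038659/32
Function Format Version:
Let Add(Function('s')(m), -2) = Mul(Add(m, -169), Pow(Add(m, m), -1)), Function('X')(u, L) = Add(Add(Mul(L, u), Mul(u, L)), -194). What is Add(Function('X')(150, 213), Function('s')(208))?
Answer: Rational(2038659, 32) ≈ 63708.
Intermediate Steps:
Function('X')(u, L) = Add(-194, Mul(2, L, u)) (Function('X')(u, L) = Add(Add(Mul(L, u), Mul(L, u)), -194) = Add(Mul(2, L, u), -194) = Add(-194, Mul(2, L, u)))
Function('s')(m) = Add(2, Mul(Rational(1, 2), Pow(m, -1), Add(-169, m))) (Function('s')(m) = Add(2, Mul(Add(m, -169), Pow(Add(m, m), -1))) = Add(2, Mul(Add(-169, m), Pow(Mul(2, m), -1))) = Add(2, Mul(Add(-169, m), Mul(Rational(1, 2), Pow(m, -1)))) = Add(2, Mul(Rational(1, 2), Pow(m, -1), Add(-169, m))))
Add(Function('X')(150, 213), Function('s')(208)) = Add(Add(-194, Mul(2, 213, 150)), Mul(Rational(1, 2), Pow(208, -1), Add(-169, Mul(5, 208)))) = Add(Add(-194, 63900), Mul(Rational(1, 2), Rational(1, 208), Add(-169, 1040))) = Add(63706, Mul(Rational(1, 2), Rational(1, 208), 871)) = Add(63706, Rational(67, 32)) = Rational(2038659, 32)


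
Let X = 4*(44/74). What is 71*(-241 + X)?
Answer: -626859/37 ≈ -16942.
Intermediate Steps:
X = 88/37 (X = 4*(44*(1/74)) = 4*(22/37) = 88/37 ≈ 2.3784)
71*(-241 + X) = 71*(-241 + 88/37) = 71*(-8829/37) = -626859/37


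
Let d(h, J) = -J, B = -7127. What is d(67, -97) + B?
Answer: -7030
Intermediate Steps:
d(67, -97) + B = -1*(-97) - 7127 = 97 - 7127 = -7030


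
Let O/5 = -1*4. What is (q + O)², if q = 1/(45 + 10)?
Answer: 1207801/3025 ≈ 399.27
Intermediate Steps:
O = -20 (O = 5*(-1*4) = 5*(-4) = -20)
q = 1/55 ≈ 0.018182
(q + O)² = (1/55 - 20)² = (-1099/55)² = 1207801/3025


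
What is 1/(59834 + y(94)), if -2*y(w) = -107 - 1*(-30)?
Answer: 2/119745 ≈ 1.6702e-5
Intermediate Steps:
y(w) = 77/2 (y(w) = -(-107 - 1*(-30))/2 = -(-107 + 30)/2 = -½*(-77) = 77/2)
1/(59834 + y(94)) = 1/(59834 + 77/2) = 1/(119745/2) = 2/119745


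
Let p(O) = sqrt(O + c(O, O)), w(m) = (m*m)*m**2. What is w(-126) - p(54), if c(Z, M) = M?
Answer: 252047376 - 6*sqrt(3) ≈ 2.5205e+8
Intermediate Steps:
w(m) = m**4 (w(m) = m**2*m**2 = m**4)
p(O) = sqrt(2)*sqrt(O) (p(O) = sqrt(O + O) = sqrt(2*O) = sqrt(2)*sqrt(O))
w(-126) - p(54) = (-126)**4 - sqrt(2)*sqrt(54) = 252047376 - sqrt(2)*3*sqrt(6) = 252047376 - 6*sqrt(3)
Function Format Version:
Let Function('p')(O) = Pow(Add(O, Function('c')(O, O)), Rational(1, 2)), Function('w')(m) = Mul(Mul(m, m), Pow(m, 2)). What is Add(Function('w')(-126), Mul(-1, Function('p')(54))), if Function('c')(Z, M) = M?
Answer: Add(252047376, Mul(-6, Pow(3, Rational(1, 2)))) ≈ 2.5205e+8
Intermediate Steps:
Function('w')(m) = Pow(m, 4) (Function('w')(m) = Mul(Pow(m, 2), Pow(m, 2)) = Pow(m, 4))
Function('p')(O) = Mul(Pow(2, Rational(1, 2)), Pow(O, Rational(1, 2))) (Function('p')(O) = Pow(Add(O, O), Rational(1, 2)) = Pow(Mul(2, O), Rational(1, 2)) = Mul(Pow(2, Rational(1, 2)), Pow(O, Rational(1, 2))))
Add(Function('w')(-126), Mul(-1, Function('p')(54))) = Add(Pow(-126, 4), Mul(-1, Mul(Pow(2, Rational(1, 2)), Pow(54, Rational(1, 2))))) = Add(252047376, Mul(-1, Mul(Pow(2, Rational(1, 2)), Mul(3, Pow(6, Rational(1, 2)))))) = Add(252047376, Mul(-1, Mul(6, Pow(3, Rational(1, 2))))) = Add(252047376, Mul(-6, Pow(3, Rational(1, 2))))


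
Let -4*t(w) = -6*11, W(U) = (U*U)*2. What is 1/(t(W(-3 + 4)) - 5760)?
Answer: -2/11487 ≈ -0.00017411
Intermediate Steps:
W(U) = 2*U² (W(U) = U²*2 = 2*U²)
t(w) = 33/2 (t(w) = -(-3)*11/2 = -¼*(-66) = 33/2)
1/(t(W(-3 + 4)) - 5760) = 1/(33/2 - 5760) = 1/(-11487/2) = -2/11487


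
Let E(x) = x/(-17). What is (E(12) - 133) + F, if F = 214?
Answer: 1365/17 ≈ 80.294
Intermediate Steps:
E(x) = -x/17 (E(x) = x*(-1/17) = -x/17)
(E(12) - 133) + F = (-1/17*12 - 133) + 214 = (-12/17 - 133) + 214 = -2273/17 + 214 = 1365/17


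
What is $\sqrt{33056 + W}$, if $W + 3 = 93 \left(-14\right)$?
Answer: $\sqrt{31751} \approx 178.19$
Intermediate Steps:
$W = -1305$ ($W = -3 + 93 \left(-14\right) = -3 - 1302 = -1305$)
$\sqrt{33056 + W} = \sqrt{33056 - 1305} = \sqrt{31751}$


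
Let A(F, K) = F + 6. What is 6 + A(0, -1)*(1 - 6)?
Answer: -24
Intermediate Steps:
A(F, K) = 6 + F
6 + A(0, -1)*(1 - 6) = 6 + (6 + 0)*(1 - 6) = 6 + 6*(-5) = 6 - 30 = -24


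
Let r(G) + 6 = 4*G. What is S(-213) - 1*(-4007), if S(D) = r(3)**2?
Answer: 4043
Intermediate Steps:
r(G) = -6 + 4*G
S(D) = 36 (S(D) = (-6 + 4*3)**2 = (-6 + 12)**2 = 6**2 = 36)
S(-213) - 1*(-4007) = 36 - 1*(-4007) = 36 + 4007 = 4043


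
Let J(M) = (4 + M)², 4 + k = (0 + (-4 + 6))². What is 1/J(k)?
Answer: 1/16 ≈ 0.062500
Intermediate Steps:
k = 0 (k = -4 + (0 + (-4 + 6))² = -4 + (0 + 2)² = -4 + 2² = -4 + 4 = 0)
1/J(k) = 1/((4 + 0)²) = 1/(4²) = 1/16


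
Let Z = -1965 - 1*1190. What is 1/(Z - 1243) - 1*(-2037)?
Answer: 8958725/4398 ≈ 2037.0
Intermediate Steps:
Z = -3155 (Z = -1965 - 1190 = -3155)
1/(Z - 1243) - 1*(-2037) = 1/(-3155 - 1243) - 1*(-2037) = 1/(-4398) + 2037 = -1/4398 + 2037 = 8958725/4398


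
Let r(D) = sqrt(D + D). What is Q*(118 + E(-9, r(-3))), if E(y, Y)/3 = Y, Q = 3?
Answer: 354 + 9*I*sqrt(6) ≈ 354.0 + 22.045*I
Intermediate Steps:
r(D) = sqrt(2)*sqrt(D) (r(D) = sqrt(2*D) = sqrt(2)*sqrt(D))
E(y, Y) = 3*Y
Q*(118 + E(-9, r(-3))) = 3*(118 + 3*(sqrt(2)*sqrt(-3))) = 3*(118 + 3*(sqrt(2)*(I*sqrt(3)))) = 3*(118 + 3*(I*sqrt(6))) = 3*(118 + 3*I*sqrt(6)) = 354 + 9*I*sqrt(6)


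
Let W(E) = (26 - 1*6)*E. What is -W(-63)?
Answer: 1260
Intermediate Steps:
W(E) = 20*E (W(E) = (26 - 6)*E = 20*E)
-W(-63) = -20*(-63) = -1*(-1260) = 1260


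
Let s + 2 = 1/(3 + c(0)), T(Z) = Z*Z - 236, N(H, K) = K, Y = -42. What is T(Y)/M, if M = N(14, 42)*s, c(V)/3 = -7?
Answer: -4584/259 ≈ -17.699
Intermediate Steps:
c(V) = -21 (c(V) = 3*(-7) = -21)
T(Z) = -236 + Z² (T(Z) = Z² - 236 = -236 + Z²)
s = -37/18 (s = -2 + 1/(3 - 21) = -2 + 1/(-18) = -2 - 1/18 = -37/18 ≈ -2.0556)
M = -259/3 (M = 42*(-37/18) = -259/3 ≈ -86.333)
T(Y)/M = (-236 + (-42)²)/(-259/3) = (-236 + 1764)*(-3/259) = 1528*(-3/259) = -4584/259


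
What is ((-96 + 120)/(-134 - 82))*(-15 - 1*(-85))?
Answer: -70/9 ≈ -7.7778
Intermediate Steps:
((-96 + 120)/(-134 - 82))*(-15 - 1*(-85)) = (24/(-216))*(-15 + 85) = (24*(-1/216))*70 = -1/9*70 = -70/9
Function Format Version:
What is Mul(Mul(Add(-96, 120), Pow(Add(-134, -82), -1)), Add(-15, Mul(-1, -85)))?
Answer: Rational(-70, 9) ≈ -7.7778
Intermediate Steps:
Mul(Mul(Add(-96, 120), Pow(Add(-134, -82), -1)), Add(-15, Mul(-1, -85))) = Mul(Mul(24, Pow(-216, -1)), Add(-15, 85)) = Mul(Mul(24, Rational(-1, 216)), 70) = Mul(Rational(-1, 9), 70) = Rational(-70, 9)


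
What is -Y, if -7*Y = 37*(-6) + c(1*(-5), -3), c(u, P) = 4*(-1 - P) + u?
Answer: -219/7 ≈ -31.286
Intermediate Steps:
c(u, P) = -4 + u - 4*P (c(u, P) = (-4 - 4*P) + u = -4 + u - 4*P)
Y = 219/7 (Y = -(37*(-6) + (-4 + 1*(-5) - 4*(-3)))/7 = -(-222 + (-4 - 5 + 12))/7 = -(-222 + 3)/7 = -⅐*(-219) = 219/7 ≈ 31.286)
-Y = -1*219/7 = -219/7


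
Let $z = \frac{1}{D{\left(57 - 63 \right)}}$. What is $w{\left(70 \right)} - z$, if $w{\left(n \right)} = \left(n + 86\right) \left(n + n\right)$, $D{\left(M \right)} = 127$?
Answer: $\frac{2773679}{127} \approx 21840.0$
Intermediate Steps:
$w{\left(n \right)} = 2 n \left(86 + n\right)$ ($w{\left(n \right)} = \left(86 + n\right) 2 n = 2 n \left(86 + n\right)$)
$z = \frac{1}{127} \approx 0.007874$
$w{\left(70 \right)} - z = 2 \cdot 70 \left(86 + 70\right) - \frac{1}{127} = 2 \cdot 70 \cdot 156 - \frac{1}{127} = 21840 - \frac{1}{127} = \frac{2773679}{127}$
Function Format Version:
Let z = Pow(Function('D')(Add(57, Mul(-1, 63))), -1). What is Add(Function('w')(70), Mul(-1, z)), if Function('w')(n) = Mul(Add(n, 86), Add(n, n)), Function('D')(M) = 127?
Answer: Rational(2773679, 127) ≈ 21840.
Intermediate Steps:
Function('w')(n) = Mul(2, n, Add(86, n)) (Function('w')(n) = Mul(Add(86, n), Mul(2, n)) = Mul(2, n, Add(86, n)))
z = Rational(1, 127) (z = Pow(127, -1) = Rational(1, 127) ≈ 0.0078740)
Add(Function('w')(70), Mul(-1, z)) = Add(Mul(2, 70, Add(86, 70)), Mul(-1, Rational(1, 127))) = Add(Mul(2, 70, 156), Rational(-1, 127)) = Add(21840, Rational(-1, 127)) = Rational(2773679, 127)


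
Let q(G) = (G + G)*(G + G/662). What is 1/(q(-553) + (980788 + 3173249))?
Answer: 331/1577737614 ≈ 2.0979e-7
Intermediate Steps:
q(G) = 663*G²/331 (q(G) = (2*G)*(G + G*(1/662)) = (2*G)*(G + G/662) = (2*G)*(663*G/662) = 663*G²/331)
1/(q(-553) + (980788 + 3173249)) = 1/((663/331)*(-553)² + (980788 + 3173249)) = 1/((663/331)*305809 + 4154037) = 1/(202751367/331 + 4154037) = 1/(1577737614/331) = 331/1577737614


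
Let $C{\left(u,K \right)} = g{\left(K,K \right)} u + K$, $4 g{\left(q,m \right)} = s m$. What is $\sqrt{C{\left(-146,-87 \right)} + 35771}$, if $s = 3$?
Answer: $\frac{\sqrt{180842}}{2} \approx 212.63$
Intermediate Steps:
$g{\left(q,m \right)} = \frac{3 m}{4}$
$C{\left(u,K \right)} = K + \frac{3 K u}{4}$ ($C{\left(u,K \right)} = \frac{3 K}{4} u + K = \frac{3 K u}{4} + K = K + \frac{3 K u}{4}$)
$\sqrt{C{\left(-146,-87 \right)} + 35771} = \sqrt{\frac{1}{4} \left(-87\right) \left(4 + 3 \left(-146\right)\right) + 35771} = \sqrt{\frac{1}{4} \left(-87\right) \left(4 - 438\right) + 35771} = \sqrt{\frac{1}{4} \left(-87\right) \left(-434\right) + 35771} = \sqrt{\frac{18879}{2} + 35771} = \sqrt{\frac{90421}{2}} = \frac{\sqrt{180842}}{2}$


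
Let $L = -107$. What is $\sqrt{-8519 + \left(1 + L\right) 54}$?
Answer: $i \sqrt{14243} \approx 119.34 i$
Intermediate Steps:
$\sqrt{-8519 + \left(1 + L\right) 54} = \sqrt{-8519 + \left(1 - 107\right) 54} = \sqrt{-8519 - 5724} = \sqrt{-14243} = i \sqrt{14243}$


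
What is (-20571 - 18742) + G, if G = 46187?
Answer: 6874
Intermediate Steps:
(-20571 - 18742) + G = (-20571 - 18742) + 46187 = -39313 + 46187 = 6874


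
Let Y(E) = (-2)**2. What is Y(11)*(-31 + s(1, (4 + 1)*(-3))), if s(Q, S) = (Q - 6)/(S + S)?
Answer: -370/3 ≈ -123.33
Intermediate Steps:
s(Q, S) = (-6 + Q)/(2*S) (s(Q, S) = (-6 + Q)/((2*S)) = (-6 + Q)*(1/(2*S)) = (-6 + Q)/(2*S))
Y(E) = 4
Y(11)*(-31 + s(1, (4 + 1)*(-3))) = 4*(-31 + (-6 + 1)/(2*(((4 + 1)*(-3))))) = 4*(-31 + (1/2)*(-5)/(5*(-3))) = 4*(-31 + (1/2)*(-5)/(-15)) = 4*(-31 + (1/2)*(-1/15)*(-5)) = 4*(-31 + 1/6) = 4*(-185/6) = -370/3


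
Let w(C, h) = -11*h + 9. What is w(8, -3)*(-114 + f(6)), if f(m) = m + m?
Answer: -4284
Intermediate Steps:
w(C, h) = 9 - 11*h
f(m) = 2*m
w(8, -3)*(-114 + f(6)) = (9 - 11*(-3))*(-114 + 2*6) = (9 + 33)*(-114 + 12) = 42*(-102) = -4284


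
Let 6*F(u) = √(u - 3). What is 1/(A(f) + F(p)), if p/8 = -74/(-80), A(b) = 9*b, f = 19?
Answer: 15390/2631679 - 3*√110/2631679 ≈ 0.0058360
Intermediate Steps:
p = 37/5 (p = 8*(-74/(-80)) = 8*(-74*(-1/80)) = 8*(37/40) = 37/5 ≈ 7.4000)
F(u) = √(-3 + u)/6 (F(u) = √(u - 3)/6 = √(-3 + u)/6)
1/(A(f) + F(p)) = 1/(9*19 + √(-3 + 37/5)/6) = 1/(171 + √(22/5)/6) = 1/(171 + (√110/5)/6) = 1/(171 + √110/30)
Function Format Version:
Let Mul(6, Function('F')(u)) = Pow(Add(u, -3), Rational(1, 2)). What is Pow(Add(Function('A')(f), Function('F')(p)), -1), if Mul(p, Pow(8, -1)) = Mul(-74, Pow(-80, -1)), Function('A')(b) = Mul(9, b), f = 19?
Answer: Add(Rational(15390, 2631679), Mul(Rational(-3, 2631679), Pow(110, Rational(1, 2)))) ≈ 0.0058360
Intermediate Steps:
p = Rational(37, 5) (p = Mul(8, Mul(-74, Pow(-80, -1))) = Mul(8, Mul(-74, Rational(-1, 80))) = Mul(8, Rational(37, 40)) = Rational(37, 5) ≈ 7.4000)
Function('F')(u) = Mul(Rational(1, 6), Pow(Add(-3, u), Rational(1, 2))) (Function('F')(u) = Mul(Rational(1, 6), Pow(Add(u, -3), Rational(1, 2))) = Mul(Rational(1, 6), Pow(Add(-3, u), Rational(1, 2))))
Pow(Add(Function('A')(f), Function('F')(p)), -1) = Pow(Add(Mul(9, 19), Mul(Rational(1, 6), Pow(Add(-3, Rational(37, 5)), Rational(1, 2)))), -1) = Pow(Add(171, Mul(Rational(1, 6), Pow(Rational(22, 5), Rational(1, 2)))), -1) = Pow(Add(171, Mul(Rational(1, 6), Mul(Rational(1, 5), Pow(110, Rational(1, 2))))), -1) = Pow(Add(171, Mul(Rational(1, 30), Pow(110, Rational(1, 2)))), -1)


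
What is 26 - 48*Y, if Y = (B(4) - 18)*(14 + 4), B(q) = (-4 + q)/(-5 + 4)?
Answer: 15578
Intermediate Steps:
B(q) = 4 - q (B(q) = (-4 + q)/(-1) = (-4 + q)*(-1) = 4 - q)
Y = -324 (Y = ((4 - 1*4) - 18)*(14 + 4) = ((4 - 4) - 18)*18 = (0 - 18)*18 = -18*18 = -324)
26 - 48*Y = 26 - 48*(-324) = 26 + 15552 = 15578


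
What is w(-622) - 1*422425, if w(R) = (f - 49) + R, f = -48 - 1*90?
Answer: -423234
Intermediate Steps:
f = -138 (f = -48 - 90 = -138)
w(R) = -187 + R (w(R) = (-138 - 49) + R = -187 + R)
w(-622) - 1*422425 = (-187 - 622) - 1*422425 = -809 - 422425 = -423234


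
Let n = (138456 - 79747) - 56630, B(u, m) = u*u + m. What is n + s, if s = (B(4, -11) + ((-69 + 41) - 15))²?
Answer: 3523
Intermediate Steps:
B(u, m) = m + u² (B(u, m) = u² + m = m + u²)
n = 2079 (n = 58709 - 56630 = 2079)
s = 1444 (s = ((-11 + 4²) + ((-69 + 41) - 15))² = ((-11 + 16) + (-28 - 15))² = (5 - 43)² = (-38)² = 1444)
n + s = 2079 + 1444 = 3523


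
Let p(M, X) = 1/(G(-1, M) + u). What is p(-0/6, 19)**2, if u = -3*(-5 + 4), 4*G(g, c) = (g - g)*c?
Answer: 1/9 ≈ 0.11111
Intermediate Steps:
G(g, c) = 0 (G(g, c) = ((g - g)*c)/4 = (0*c)/4 = (1/4)*0 = 0)
u = 3 (u = -3*(-1) = 3)
p(M, X) = 1/3 (p(M, X) = 1/(0 + 3) = 1/3)
p(-0/6, 19)**2 = (1/3)**2 = 1/9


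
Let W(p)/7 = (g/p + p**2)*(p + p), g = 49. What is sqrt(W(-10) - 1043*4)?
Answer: I*sqrt(17486) ≈ 132.23*I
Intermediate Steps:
W(p) = 14*p*(p**2 + 49/p) (W(p) = 7*((49/p + p**2)*(p + p)) = 7*((p**2 + 49/p)*(2*p)) = 7*(2*p*(p**2 + 49/p)) = 14*p*(p**2 + 49/p))
sqrt(W(-10) - 1043*4) = sqrt((686 + 14*(-10)**3) - 1043*4) = sqrt((686 + 14*(-1000)) - 4172) = sqrt((686 - 14000) - 4172) = sqrt(-13314 - 4172) = sqrt(-17486) = I*sqrt(17486)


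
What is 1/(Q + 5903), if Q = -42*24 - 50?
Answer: 1/4845 ≈ 0.00020640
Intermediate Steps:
Q = -1058 (Q = -1008 - 50 = -1058)
1/(Q + 5903) = 1/(-1058 + 5903) = 1/4845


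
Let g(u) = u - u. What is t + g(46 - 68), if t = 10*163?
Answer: 1630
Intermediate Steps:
g(u) = 0
t = 1630
t + g(46 - 68) = 1630 + 0 = 1630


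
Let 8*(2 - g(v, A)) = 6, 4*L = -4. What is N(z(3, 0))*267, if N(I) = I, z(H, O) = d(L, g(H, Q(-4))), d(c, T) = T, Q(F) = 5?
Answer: 1335/4 ≈ 333.75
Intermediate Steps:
L = -1 (L = (1/4)*(-4) = -1)
g(v, A) = 5/4 (g(v, A) = 2 - 1/8*6 = 2 - 3/4 = 5/4)
z(H, O) = 5/4
N(z(3, 0))*267 = (5/4)*267 = 1335/4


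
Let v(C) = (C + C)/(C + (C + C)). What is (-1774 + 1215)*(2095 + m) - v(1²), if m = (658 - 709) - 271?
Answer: -2973323/3 ≈ -9.9111e+5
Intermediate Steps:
m = -322 (m = -51 - 271 = -322)
v(C) = ⅔ (v(C) = (2*C)/(C + 2*C) = (2*C)/((3*C)) = (2*C)*(1/(3*C)) = ⅔)
(-1774 + 1215)*(2095 + m) - v(1²) = (-1774 + 1215)*(2095 - 322) - 1*⅔ = -559*1773 - ⅔ = -991107 - ⅔ = -2973323/3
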